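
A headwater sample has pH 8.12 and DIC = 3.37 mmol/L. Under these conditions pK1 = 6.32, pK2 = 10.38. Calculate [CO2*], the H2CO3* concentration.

[CO2*] = 0.0523 mmol/L

α₀ = 1 / (1 + K1/[H⁺] + K1K2/[H⁺]²) = 1 / (1 + 10^+1.80 + 10^-0.46)
   = 1 / (1 + 63.096 + 0.34674) = 1/64.442 = 0.01552
[CO2*] = α₀ × DIC = 0.01552 × 3.37 = 0.0523 mmol/L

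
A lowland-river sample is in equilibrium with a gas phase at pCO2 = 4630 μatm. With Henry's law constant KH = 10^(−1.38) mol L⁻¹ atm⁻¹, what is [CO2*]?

KH = 10^(−1.38) = 4.169×10^-2 mol L⁻¹ atm⁻¹
[CO2*] = KH · pCO2 = 4.169×10^-2 × 4630×10^-6 atm = 1.93×10^-4 mol/L

[CO2*] = 193 μmol/L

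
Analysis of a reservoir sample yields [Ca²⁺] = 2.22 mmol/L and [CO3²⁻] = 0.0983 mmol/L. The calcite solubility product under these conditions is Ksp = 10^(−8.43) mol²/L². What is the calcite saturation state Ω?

Ksp = 10^(−8.43) = 3.715×10^-9
Ω = [Ca²⁺][CO3²⁻]/Ksp = (2.22×10^-3)(0.0983×10^-3) / 3.715×10^-9 = 58.7

Ω = 58.7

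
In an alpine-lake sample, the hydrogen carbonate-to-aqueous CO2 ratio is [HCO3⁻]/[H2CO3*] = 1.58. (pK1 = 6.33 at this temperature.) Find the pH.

From K1 = [H⁺][HCO3⁻]/[H2CO3*]:  pH = pK1 + log₁₀([HCO3⁻]/[H2CO3*])
log₁₀(1.58) = +0.199
pH = 6.33 + (+0.199) = 6.53

pH = 6.53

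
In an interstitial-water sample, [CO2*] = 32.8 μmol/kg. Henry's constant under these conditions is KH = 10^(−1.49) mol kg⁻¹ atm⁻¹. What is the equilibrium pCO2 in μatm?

pCO2 = 1010 μatm

KH = 10^(−1.49) = 3.236×10^-2 mol kg⁻¹ atm⁻¹
pCO2 = [CO2*]/KH = 32.8×10^-6 / 3.236×10^-2 = 1.01×10^-3 atm = 1010 μatm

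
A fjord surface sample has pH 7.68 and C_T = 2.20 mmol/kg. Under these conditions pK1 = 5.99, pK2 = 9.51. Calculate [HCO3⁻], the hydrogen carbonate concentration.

[HCO3⁻] = 2.13 mmol/kg

α₁ = 1 / (1 + [H⁺]/K1 + K2/[H⁺]) = 1 / (1 + 10^-1.69 + 10^-1.83)
   = 1 / (1 + 0.020417 + 0.014791) = 1/1.0352 = 0.9660
[HCO3⁻] = α₁ × DIC = 0.9660 × 2.20 = 2.13 mmol/kg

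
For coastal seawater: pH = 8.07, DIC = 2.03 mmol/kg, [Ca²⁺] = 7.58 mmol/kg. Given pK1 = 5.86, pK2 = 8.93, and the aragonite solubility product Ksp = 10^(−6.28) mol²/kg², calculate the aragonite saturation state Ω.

Ω = 3.54

α₂ = 1 / (1 + [H⁺]/K2 + [H⁺]²/(K1K2)) = 1 / (1 + 10^+0.86 + 10^-1.35)
   = 1 / (1 + 7.2444 + 0.044668) = 1/8.2890 = 0.1206
[CO3²⁻] = α₂ × DIC = 0.1206 × 2.03 = 0.2449 mmol/kg
Ksp = 10^(−6.28) = 5.248×10^-7
Ω = [Ca²⁺][CO3²⁻]/Ksp = (7.58×10^-3)(2.449×10^-4) / 5.248×10^-7 = 3.54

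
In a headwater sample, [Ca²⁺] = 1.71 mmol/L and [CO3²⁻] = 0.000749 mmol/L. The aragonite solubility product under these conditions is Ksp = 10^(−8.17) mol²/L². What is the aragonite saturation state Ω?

Ω = 0.189

Ksp = 10^(−8.17) = 6.761×10^-9
Ω = [Ca²⁺][CO3²⁻]/Ksp = (1.71×10^-3)(0.000749×10^-3) / 6.761×10^-9 = 0.189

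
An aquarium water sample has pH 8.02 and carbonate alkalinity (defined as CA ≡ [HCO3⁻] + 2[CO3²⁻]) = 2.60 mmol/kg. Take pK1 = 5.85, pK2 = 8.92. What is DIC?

CA = [HCO3⁻] + 2[CO3²⁻] = (α₁ + 2α₂)·DIC
At pH 8.02: [H⁺]/K1 = 10^-2.17 = 0.0067608, K2/[H⁺] = 10^-0.90 = 0.12589
α₁ = 1/(1 + 0.0067608 + 0.12589) = 1/1.1327 = 0.8829; α₂ = α₁·K2/[H⁺] = 0.1111
α₁ + 2α₂ = 1.1052
DIC = CA / (α₁ + 2α₂) = 2.60 / 1.1052 = 2.35 mmol/kg

DIC = 2.35 mmol/kg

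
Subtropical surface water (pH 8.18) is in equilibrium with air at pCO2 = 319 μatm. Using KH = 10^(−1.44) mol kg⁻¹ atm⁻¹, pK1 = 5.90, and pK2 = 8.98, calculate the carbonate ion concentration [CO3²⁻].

[CO3²⁻] = 0.350 mmol/kg

[CO2*] = KH · pCO2 = 10^(−1.44) × 319×10^-6 = 1.158×10^-5 mol/kg
α₀ = 1/(1 + K1/[H⁺] + K1K2/[H⁺]²) = 1/(1 + 10^+2.28 + 10^+1.48) = 0.004510
DIC = [CO2*]/α₀ = 1.158×10^-5 / 0.004510 = 2.568 mmol/kg
[CO3²⁻] = α₂·DIC; α₂ = 0.1362, so [CO3²⁻] = 0.1362 × 2.568 = 0.350 mmol/kg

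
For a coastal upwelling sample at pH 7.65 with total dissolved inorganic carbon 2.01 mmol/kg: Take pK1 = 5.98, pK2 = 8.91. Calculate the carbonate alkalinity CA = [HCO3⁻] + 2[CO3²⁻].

CA = [HCO3⁻] + 2[CO3²⁻] = (α₁ + 2α₂)·DIC
At pH 7.65: [H⁺]/K1 = 10^-1.67 = 0.021380, K2/[H⁺] = 10^-1.26 = 0.054954
α₁ = 1/(1 + 0.021380 + 0.054954) = 1/1.0763 = 0.9291; α₂ = α₁·K2/[H⁺] = 0.05106
α₁ + 2α₂ = 1.0312
CA = 1.0312 × 2.01 = 2.07 mmol/kg

CA = 2.07 mmol/kg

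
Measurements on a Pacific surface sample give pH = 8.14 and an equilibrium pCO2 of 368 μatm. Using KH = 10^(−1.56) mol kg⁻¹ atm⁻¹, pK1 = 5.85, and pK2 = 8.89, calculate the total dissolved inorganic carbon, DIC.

[CO2*] = KH · pCO2 = 10^(−1.56) × 368×10^-6 = 1.014×10^-5 mol/kg
α₀ = 1/(1 + K1/[H⁺] + K1K2/[H⁺]²) = 1/(1 + 10^+2.29 + 10^+1.54) = 0.004335
DIC = [CO2*]/α₀ = 1.014×10^-5 / 0.004335 = 2.34 mmol/kg

DIC = 2.34 mmol/kg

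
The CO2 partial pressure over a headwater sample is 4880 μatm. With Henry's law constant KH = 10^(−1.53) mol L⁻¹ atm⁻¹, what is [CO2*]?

KH = 10^(−1.53) = 2.951×10^-2 mol L⁻¹ atm⁻¹
[CO2*] = KH · pCO2 = 2.951×10^-2 × 4880×10^-6 atm = 1.44×10^-4 mol/L

[CO2*] = 144 μmol/L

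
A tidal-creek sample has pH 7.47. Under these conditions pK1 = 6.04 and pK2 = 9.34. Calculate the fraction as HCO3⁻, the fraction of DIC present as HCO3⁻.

α₁ = 0.952

α₁ = 1 / (1 + [H⁺]/K1 + K2/[H⁺]) = 1 / (1 + 10^-1.43 + 10^-1.87)
   = 1 / (1 + 0.037154 + 0.013490) = 1/1.0506 = 0.9518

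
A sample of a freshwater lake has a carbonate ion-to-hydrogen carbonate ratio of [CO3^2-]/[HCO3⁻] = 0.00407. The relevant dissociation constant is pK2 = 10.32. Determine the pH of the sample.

pH = 7.93

From K2 = [H⁺][CO3^2-]/[HCO3⁻]:  pH = pK2 + log₁₀([CO3^2-]/[HCO3⁻])
log₁₀(0.00407) = -2.390
pH = 10.32 + (-2.390) = 7.93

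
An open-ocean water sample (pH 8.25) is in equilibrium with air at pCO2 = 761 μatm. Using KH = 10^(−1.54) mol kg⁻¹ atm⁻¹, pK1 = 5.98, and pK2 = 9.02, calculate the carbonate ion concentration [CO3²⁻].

[CO2*] = KH · pCO2 = 10^(−1.54) × 761×10^-6 = 2.195×10^-5 mol/kg
α₀ = 1/(1 + K1/[H⁺] + K1K2/[H⁺]²) = 1/(1 + 10^+2.27 + 10^+1.50) = 0.004570
DIC = [CO2*]/α₀ = 2.195×10^-5 / 0.004570 = 4.803 mmol/kg
[CO3²⁻] = α₂·DIC; α₂ = 0.1445, so [CO3²⁻] = 0.1445 × 4.803 = 0.694 mmol/kg

[CO3²⁻] = 0.694 mmol/kg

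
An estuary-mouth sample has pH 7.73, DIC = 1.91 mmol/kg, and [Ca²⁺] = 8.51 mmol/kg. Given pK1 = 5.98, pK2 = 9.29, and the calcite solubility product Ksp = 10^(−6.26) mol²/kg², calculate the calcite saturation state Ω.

α₂ = 1 / (1 + [H⁺]/K2 + [H⁺]²/(K1K2)) = 1 / (1 + 10^+1.56 + 10^-0.19)
   = 1 / (1 + 36.308 + 0.64565) = 1/37.953 = 0.02635
[CO3²⁻] = α₂ × DIC = 0.02635 × 1.91 = 0.05032 mmol/kg
Ksp = 10^(−6.26) = 5.495×10^-7
Ω = [Ca²⁺][CO3²⁻]/Ksp = (8.51×10^-3)(5.032×10^-5) / 5.495×10^-7 = 0.779

Ω = 0.779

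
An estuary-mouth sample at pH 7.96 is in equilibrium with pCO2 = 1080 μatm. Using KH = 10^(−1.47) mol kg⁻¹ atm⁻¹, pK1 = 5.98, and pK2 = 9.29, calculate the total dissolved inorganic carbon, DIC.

DIC = 3.69 mmol/kg

[CO2*] = KH · pCO2 = 10^(−1.47) × 1080×10^-6 = 3.660×10^-5 mol/kg
α₀ = 1/(1 + K1/[H⁺] + K1K2/[H⁺]²) = 1/(1 + 10^+1.98 + 10^+0.65) = 0.009904
DIC = [CO2*]/α₀ = 3.660×10^-5 / 0.009904 = 3.69 mmol/kg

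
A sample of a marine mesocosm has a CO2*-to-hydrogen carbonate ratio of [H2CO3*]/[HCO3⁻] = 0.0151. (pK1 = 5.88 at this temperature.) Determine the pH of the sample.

pH = 7.70

From K1 = [H⁺][HCO3⁻]/[H2CO3*]:  pH = pK1 − log₁₀([H2CO3*]/[HCO3⁻])
log₁₀(0.0151) = -1.821
pH = 5.88 − (-1.821) = 7.70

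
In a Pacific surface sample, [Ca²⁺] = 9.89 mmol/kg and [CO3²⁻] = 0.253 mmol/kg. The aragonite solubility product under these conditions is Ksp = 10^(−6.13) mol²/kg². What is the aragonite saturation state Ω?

Ksp = 10^(−6.13) = 7.413×10^-7
Ω = [Ca²⁺][CO3²⁻]/Ksp = (9.89×10^-3)(0.253×10^-3) / 7.413×10^-7 = 3.38

Ω = 3.38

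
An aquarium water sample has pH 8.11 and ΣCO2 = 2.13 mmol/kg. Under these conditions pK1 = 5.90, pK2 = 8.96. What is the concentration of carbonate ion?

[CO3²⁻] = 0.262 mmol/kg

α₂ = 1 / (1 + [H⁺]/K2 + [H⁺]²/(K1K2)) = 1 / (1 + 10^+0.85 + 10^-1.36)
   = 1 / (1 + 7.0795 + 0.043652) = 1/8.1231 = 0.1231
[CO3²⁻] = α₂ × DIC = 0.1231 × 2.13 = 0.262 mmol/kg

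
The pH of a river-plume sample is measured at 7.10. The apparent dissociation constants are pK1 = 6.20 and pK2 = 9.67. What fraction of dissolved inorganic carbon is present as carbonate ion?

α₂ = 0.00238

α₂ = 1 / (1 + [H⁺]/K2 + [H⁺]²/(K1K2)) = 1 / (1 + 10^+2.57 + 10^+1.67)
   = 1 / (1 + 371.54 + 46.774) = 1/419.31 = 0.002385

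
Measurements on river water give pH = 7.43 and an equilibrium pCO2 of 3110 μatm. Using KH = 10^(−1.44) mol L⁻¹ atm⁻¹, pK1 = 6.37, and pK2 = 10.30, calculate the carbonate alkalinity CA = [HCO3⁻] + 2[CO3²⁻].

CA = 1.30 mmol/L

[CO2*] = KH · pCO2 = 10^(−1.44) × 3110×10^-6 = 1.129×10^-4 mol/L
α₀ = 1/(1 + K1/[H⁺] + K1K2/[H⁺]²) = 1/(1 + 10^+1.06 + 10^-1.81) = 0.08002
DIC = [CO2*]/α₀ = 1.129×10^-4 / 0.08002 = 1.411 mmol/L
CA = (α₁ + 2α₂)·DIC = (0.9187 + 2×0.001239) × 1.411 = 1.30 mmol/L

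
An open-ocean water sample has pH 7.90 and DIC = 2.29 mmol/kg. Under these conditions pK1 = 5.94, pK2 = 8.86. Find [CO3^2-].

[CO3²⁻] = 0.224 mmol/kg

α₂ = 1 / (1 + [H⁺]/K2 + [H⁺]²/(K1K2)) = 1 / (1 + 10^+0.96 + 10^-1.00)
   = 1 / (1 + 9.1201 + 0.10000) = 1/10.220 = 0.09785
[CO3²⁻] = α₂ × DIC = 0.09785 × 2.29 = 0.224 mmol/kg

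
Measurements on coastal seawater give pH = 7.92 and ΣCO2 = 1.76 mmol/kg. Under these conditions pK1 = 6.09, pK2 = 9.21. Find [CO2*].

[CO2*] = 0.0244 mmol/kg

α₀ = 1 / (1 + K1/[H⁺] + K1K2/[H⁺]²) = 1 / (1 + 10^+1.83 + 10^+0.54)
   = 1 / (1 + 67.608 + 3.4674) = 1/72.076 = 0.01387
[CO2*] = α₀ × DIC = 0.01387 × 1.76 = 0.0244 mmol/kg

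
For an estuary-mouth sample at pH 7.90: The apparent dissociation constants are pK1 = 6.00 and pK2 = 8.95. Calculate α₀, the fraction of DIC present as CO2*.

α₀ = 0.0114

α₀ = 1 / (1 + K1/[H⁺] + K1K2/[H⁺]²) = 1 / (1 + 10^+1.90 + 10^+0.85)
   = 1 / (1 + 79.433 + 7.0795) = 1/87.512 = 0.01143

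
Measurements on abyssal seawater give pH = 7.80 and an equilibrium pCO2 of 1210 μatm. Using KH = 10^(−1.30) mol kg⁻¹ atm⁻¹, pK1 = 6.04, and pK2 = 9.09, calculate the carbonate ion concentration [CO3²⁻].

[CO3²⁻] = 0.179 mmol/kg

[CO2*] = KH · pCO2 = 10^(−1.30) × 1210×10^-6 = 6.064×10^-5 mol/kg
α₀ = 1/(1 + K1/[H⁺] + K1K2/[H⁺]²) = 1/(1 + 10^+1.76 + 10^+0.47) = 0.01626
DIC = [CO2*]/α₀ = 6.064×10^-5 / 0.01626 = 3.729 mmol/kg
[CO3²⁻] = α₂·DIC; α₂ = 0.04799, so [CO3²⁻] = 0.04799 × 3.729 = 0.179 mmol/kg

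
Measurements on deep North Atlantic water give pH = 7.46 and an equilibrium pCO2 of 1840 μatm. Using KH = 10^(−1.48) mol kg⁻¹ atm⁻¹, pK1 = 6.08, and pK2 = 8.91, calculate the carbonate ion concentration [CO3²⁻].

[CO3²⁻] = 0.0519 mmol/kg

[CO2*] = KH · pCO2 = 10^(−1.48) × 1840×10^-6 = 6.093×10^-5 mol/kg
α₀ = 1/(1 + K1/[H⁺] + K1K2/[H⁺]²) = 1/(1 + 10^+1.38 + 10^-0.07) = 0.03870
DIC = [CO2*]/α₀ = 6.093×10^-5 / 0.03870 = 1.574 mmol/kg
[CO3²⁻] = α₂·DIC; α₂ = 0.03294, so [CO3²⁻] = 0.03294 × 1.574 = 0.0519 mmol/kg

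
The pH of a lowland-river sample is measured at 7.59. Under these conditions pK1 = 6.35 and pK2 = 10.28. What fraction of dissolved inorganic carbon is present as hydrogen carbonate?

α₁ = 0.944

α₁ = 1 / (1 + [H⁺]/K1 + K2/[H⁺]) = 1 / (1 + 10^-1.24 + 10^-2.69)
   = 1 / (1 + 0.057544 + 0.0020417) = 1/1.0596 = 0.9438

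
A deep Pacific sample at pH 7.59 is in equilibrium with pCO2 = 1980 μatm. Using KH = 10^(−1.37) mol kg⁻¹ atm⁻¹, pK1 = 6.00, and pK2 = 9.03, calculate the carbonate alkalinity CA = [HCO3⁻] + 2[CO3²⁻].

CA = 3.52 mmol/kg

[CO2*] = KH · pCO2 = 10^(−1.37) × 1980×10^-6 = 8.446×10^-5 mol/kg
α₀ = 1/(1 + K1/[H⁺] + K1K2/[H⁺]²) = 1/(1 + 10^+1.59 + 10^+0.15) = 0.02420
DIC = [CO2*]/α₀ = 8.446×10^-5 / 0.02420 = 3.490 mmol/kg
CA = (α₁ + 2α₂)·DIC = (0.9416 + 2×0.03419) × 3.490 = 3.52 mmol/kg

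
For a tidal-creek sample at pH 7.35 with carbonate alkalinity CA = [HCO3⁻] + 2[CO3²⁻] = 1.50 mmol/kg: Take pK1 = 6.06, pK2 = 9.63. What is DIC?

DIC = 1.57 mmol/kg

CA = [HCO3⁻] + 2[CO3²⁻] = (α₁ + 2α₂)·DIC
At pH 7.35: [H⁺]/K1 = 10^-1.29 = 0.051286, K2/[H⁺] = 10^-2.28 = 0.0052481
α₁ = 1/(1 + 0.051286 + 0.0052481) = 1/1.0565 = 0.9465; α₂ = α₁·K2/[H⁺] = 0.004967
α₁ + 2α₂ = 0.9564
DIC = CA / (α₁ + 2α₂) = 1.50 / 0.9564 = 1.57 mmol/kg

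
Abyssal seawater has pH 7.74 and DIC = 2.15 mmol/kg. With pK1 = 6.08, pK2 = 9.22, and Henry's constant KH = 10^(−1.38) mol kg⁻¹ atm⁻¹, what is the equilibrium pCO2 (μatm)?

α₀ = 1 / (1 + K1/[H⁺] + K1K2/[H⁺]²) = 1 / (1 + 10^+1.66 + 10^+0.18)
   = 1 / (1 + 45.709 + 1.5136) = 1/48.222 = 0.02074
[CO2*] = α₀ × DIC = 0.02074 × 2.15 = 0.04459 mmol/kg
pCO2 = [CO2*]/KH = 4.459×10^-5 / 4.169×10^-2 = 1070 μatm

pCO2 = 1070 μatm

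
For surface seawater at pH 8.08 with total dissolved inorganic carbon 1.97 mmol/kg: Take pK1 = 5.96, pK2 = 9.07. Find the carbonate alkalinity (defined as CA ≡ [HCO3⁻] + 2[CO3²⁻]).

CA = [HCO3⁻] + 2[CO3²⁻] = (α₁ + 2α₂)·DIC
At pH 8.08: [H⁺]/K1 = 10^-2.12 = 0.0075858, K2/[H⁺] = 10^-0.99 = 0.10233
α₁ = 1/(1 + 0.0075858 + 0.10233) = 1/1.1099 = 0.9010; α₂ = α₁·K2/[H⁺] = 0.09220
α₁ + 2α₂ = 1.0854
CA = 1.0854 × 1.97 = 2.14 mmol/kg

CA = 2.14 mmol/kg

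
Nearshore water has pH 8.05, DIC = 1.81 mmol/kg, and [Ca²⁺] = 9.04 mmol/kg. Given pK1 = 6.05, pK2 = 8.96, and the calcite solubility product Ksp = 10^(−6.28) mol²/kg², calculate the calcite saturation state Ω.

Ω = 3.39

α₂ = 1 / (1 + [H⁺]/K2 + [H⁺]²/(K1K2)) = 1 / (1 + 10^+0.91 + 10^-1.09)
   = 1 / (1 + 8.1283 + 0.081283) = 1/9.2096 = 0.1086
[CO3²⁻] = α₂ × DIC = 0.1086 × 1.81 = 0.1965 mmol/kg
Ksp = 10^(−6.28) = 5.248×10^-7
Ω = [Ca²⁺][CO3²⁻]/Ksp = (9.04×10^-3)(1.965×10^-4) / 5.248×10^-7 = 3.39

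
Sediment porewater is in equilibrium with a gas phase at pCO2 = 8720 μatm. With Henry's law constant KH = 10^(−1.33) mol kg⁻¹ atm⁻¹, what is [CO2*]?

[CO2*] = 408 μmol/kg

KH = 10^(−1.33) = 4.677×10^-2 mol kg⁻¹ atm⁻¹
[CO2*] = KH · pCO2 = 4.677×10^-2 × 8720×10^-6 atm = 4.08×10^-4 mol/kg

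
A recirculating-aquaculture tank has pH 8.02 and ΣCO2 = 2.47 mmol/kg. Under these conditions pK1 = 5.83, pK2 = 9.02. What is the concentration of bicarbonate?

α₁ = 1 / (1 + [H⁺]/K1 + K2/[H⁺]) = 1 / (1 + 10^-2.19 + 10^-1.00)
   = 1 / (1 + 0.0064565 + 0.10000) = 1/1.1065 = 0.9038
[HCO3⁻] = α₁ × DIC = 0.9038 × 2.47 = 2.23 mmol/kg

[HCO3⁻] = 2.23 mmol/kg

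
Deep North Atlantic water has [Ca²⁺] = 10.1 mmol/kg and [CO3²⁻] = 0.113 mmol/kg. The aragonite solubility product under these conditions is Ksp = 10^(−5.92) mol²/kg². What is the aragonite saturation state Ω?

Ksp = 10^(−5.92) = 1.202×10^-6
Ω = [Ca²⁺][CO3²⁻]/Ksp = (10.1×10^-3)(0.113×10^-3) / 1.202×10^-6 = 0.949

Ω = 0.949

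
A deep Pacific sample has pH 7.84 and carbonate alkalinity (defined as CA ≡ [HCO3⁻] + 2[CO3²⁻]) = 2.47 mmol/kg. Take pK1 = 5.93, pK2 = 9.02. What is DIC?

DIC = 2.35 mmol/kg

CA = [HCO3⁻] + 2[CO3²⁻] = (α₁ + 2α₂)·DIC
At pH 7.84: [H⁺]/K1 = 10^-1.91 = 0.012303, K2/[H⁺] = 10^-1.18 = 0.066069
α₁ = 1/(1 + 0.012303 + 0.066069) = 1/1.0784 = 0.9273; α₂ = α₁·K2/[H⁺] = 0.06127
α₁ + 2α₂ = 1.0499
DIC = CA / (α₁ + 2α₂) = 2.47 / 1.0499 = 2.35 mmol/kg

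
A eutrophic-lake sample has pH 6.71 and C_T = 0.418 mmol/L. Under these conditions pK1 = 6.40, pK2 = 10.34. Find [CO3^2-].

[CO3²⁻] = 0.0658 μmol/L

α₂ = 1 / (1 + [H⁺]/K2 + [H⁺]²/(K1K2)) = 1 / (1 + 10^+3.63 + 10^+3.32)
   = 1 / (1 + 4265.8 + 2089.3) = 1/6356.1 = 0.0001573
[CO3²⁻] = α₂ × DIC = 0.0001573 × 0.418 = 6.58×10^-5 mmol/L = 0.0658 μmol/L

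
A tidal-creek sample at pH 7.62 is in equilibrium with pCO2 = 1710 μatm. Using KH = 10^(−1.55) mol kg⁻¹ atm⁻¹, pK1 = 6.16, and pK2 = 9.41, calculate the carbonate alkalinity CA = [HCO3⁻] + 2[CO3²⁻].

CA = 1.44 mmol/kg

[CO2*] = KH · pCO2 = 10^(−1.55) × 1710×10^-6 = 4.819×10^-5 mol/kg
α₀ = 1/(1 + K1/[H⁺] + K1K2/[H⁺]²) = 1/(1 + 10^+1.46 + 10^-0.33) = 0.03299
DIC = [CO2*]/α₀ = 4.819×10^-5 / 0.03299 = 1.461 mmol/kg
CA = (α₁ + 2α₂)·DIC = (0.9516 + 2×0.01543) × 1.461 = 1.44 mmol/kg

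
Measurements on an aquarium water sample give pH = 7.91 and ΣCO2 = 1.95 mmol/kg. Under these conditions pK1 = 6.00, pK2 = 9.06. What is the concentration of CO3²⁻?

[CO3²⁻] = 0.127 mmol/kg

α₂ = 1 / (1 + [H⁺]/K2 + [H⁺]²/(K1K2)) = 1 / (1 + 10^+1.15 + 10^-0.76)
   = 1 / (1 + 14.125 + 0.17378) = 1/15.299 = 0.06536
[CO3²⁻] = α₂ × DIC = 0.06536 × 1.95 = 0.127 mmol/kg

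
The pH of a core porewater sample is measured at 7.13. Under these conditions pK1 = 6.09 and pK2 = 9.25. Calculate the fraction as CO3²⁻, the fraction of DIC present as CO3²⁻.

α₂ = 0.00690

α₂ = 1 / (1 + [H⁺]/K2 + [H⁺]²/(K1K2)) = 1 / (1 + 10^+2.12 + 10^+1.08)
   = 1 / (1 + 131.83 + 12.023) = 1/144.85 = 0.006904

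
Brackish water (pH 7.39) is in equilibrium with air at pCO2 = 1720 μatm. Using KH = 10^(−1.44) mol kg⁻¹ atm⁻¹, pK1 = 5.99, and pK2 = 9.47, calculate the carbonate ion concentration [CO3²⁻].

[CO2*] = KH · pCO2 = 10^(−1.44) × 1720×10^-6 = 6.245×10^-5 mol/kg
α₀ = 1/(1 + K1/[H⁺] + K1K2/[H⁺]²) = 1/(1 + 10^+1.40 + 10^-0.68) = 0.03798
DIC = [CO2*]/α₀ = 6.245×10^-5 / 0.03798 = 1.644 mmol/kg
[CO3²⁻] = α₂·DIC; α₂ = 0.007936, so [CO3²⁻] = 0.007936 × 1.644 = 0.0130 mmol/kg = 13.0 μmol/kg

[CO3²⁻] = 13.0 μmol/kg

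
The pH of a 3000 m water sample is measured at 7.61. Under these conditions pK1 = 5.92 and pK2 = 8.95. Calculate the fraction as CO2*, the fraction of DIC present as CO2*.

α₀ = 1 / (1 + K1/[H⁺] + K1K2/[H⁺]²) = 1 / (1 + 10^+1.69 + 10^+0.35)
   = 1 / (1 + 48.978 + 2.2387) = 1/52.217 = 0.01915

α₀ = 0.0192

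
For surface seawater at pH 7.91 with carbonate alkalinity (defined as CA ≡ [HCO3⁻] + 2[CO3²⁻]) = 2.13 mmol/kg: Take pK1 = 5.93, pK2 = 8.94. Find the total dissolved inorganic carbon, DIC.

CA = [HCO3⁻] + 2[CO3²⁻] = (α₁ + 2α₂)·DIC
At pH 7.91: [H⁺]/K1 = 10^-1.98 = 0.010471, K2/[H⁺] = 10^-1.03 = 0.093325
α₁ = 1/(1 + 0.010471 + 0.093325) = 1/1.1038 = 0.9060; α₂ = α₁·K2/[H⁺] = 0.08455
α₁ + 2α₂ = 1.0751
DIC = CA / (α₁ + 2α₂) = 2.13 / 1.0751 = 1.98 mmol/kg

DIC = 1.98 mmol/kg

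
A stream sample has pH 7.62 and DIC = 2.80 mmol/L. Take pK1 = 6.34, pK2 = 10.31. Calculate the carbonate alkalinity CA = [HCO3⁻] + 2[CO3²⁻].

CA = 2.67 mmol/L

CA = [HCO3⁻] + 2[CO3²⁻] = (α₁ + 2α₂)·DIC
At pH 7.62: [H⁺]/K1 = 10^-1.28 = 0.052481, K2/[H⁺] = 10^-2.69 = 0.0020417
α₁ = 1/(1 + 0.052481 + 0.0020417) = 1/1.0545 = 0.9483; α₂ = α₁·K2/[H⁺] = 0.001936
α₁ + 2α₂ = 0.9522
CA = 0.9522 × 2.80 = 2.67 mmol/L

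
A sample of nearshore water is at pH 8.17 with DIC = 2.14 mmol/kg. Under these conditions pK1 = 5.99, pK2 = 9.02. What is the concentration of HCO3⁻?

α₁ = 1 / (1 + [H⁺]/K1 + K2/[H⁺]) = 1 / (1 + 10^-2.18 + 10^-0.85)
   = 1 / (1 + 0.0066069 + 0.14125) = 1/1.1479 = 0.8712
[HCO3⁻] = α₁ × DIC = 0.8712 × 2.14 = 1.86 mmol/kg

[HCO3⁻] = 1.86 mmol/kg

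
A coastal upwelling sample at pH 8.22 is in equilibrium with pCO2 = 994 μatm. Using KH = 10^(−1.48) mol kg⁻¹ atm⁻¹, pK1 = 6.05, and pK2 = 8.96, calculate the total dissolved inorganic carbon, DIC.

DIC = 5.79 mmol/kg

[CO2*] = KH · pCO2 = 10^(−1.48) × 994×10^-6 = 3.291×10^-5 mol/kg
α₀ = 1/(1 + K1/[H⁺] + K1K2/[H⁺]²) = 1/(1 + 10^+2.17 + 10^+1.43) = 0.005687
DIC = [CO2*]/α₀ = 3.291×10^-5 / 0.005687 = 5.79 mmol/kg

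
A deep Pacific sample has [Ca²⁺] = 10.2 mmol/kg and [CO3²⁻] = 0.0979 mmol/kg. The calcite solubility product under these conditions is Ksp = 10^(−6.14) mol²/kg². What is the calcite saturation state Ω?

Ω = 1.38

Ksp = 10^(−6.14) = 7.244×10^-7
Ω = [Ca²⁺][CO3²⁻]/Ksp = (10.2×10^-3)(0.0979×10^-3) / 7.244×10^-7 = 1.38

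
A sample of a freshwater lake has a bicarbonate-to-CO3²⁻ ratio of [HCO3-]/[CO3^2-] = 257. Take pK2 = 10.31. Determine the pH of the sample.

pH = 7.90

From K2 = [H⁺][CO3^2-]/[HCO3-]:  pH = pK2 − log₁₀([HCO3-]/[CO3^2-])
log₁₀(257) = +2.410
pH = 10.31 − (+2.410) = 7.90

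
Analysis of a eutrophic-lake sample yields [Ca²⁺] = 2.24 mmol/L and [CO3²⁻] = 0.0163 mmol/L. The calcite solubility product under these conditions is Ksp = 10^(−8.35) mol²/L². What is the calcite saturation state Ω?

Ksp = 10^(−8.35) = 4.467×10^-9
Ω = [Ca²⁺][CO3²⁻]/Ksp = (2.24×10^-3)(0.0163×10^-3) / 4.467×10^-9 = 8.17

Ω = 8.17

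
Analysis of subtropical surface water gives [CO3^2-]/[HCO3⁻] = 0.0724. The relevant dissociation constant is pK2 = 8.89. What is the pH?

From K2 = [H⁺][CO3^2-]/[HCO3⁻]:  pH = pK2 + log₁₀([CO3^2-]/[HCO3⁻])
log₁₀(0.0724) = -1.140
pH = 8.89 + (-1.140) = 7.75

pH = 7.75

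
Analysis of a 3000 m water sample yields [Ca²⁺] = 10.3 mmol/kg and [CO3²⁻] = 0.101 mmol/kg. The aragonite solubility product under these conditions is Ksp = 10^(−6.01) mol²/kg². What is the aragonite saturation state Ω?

Ω = 1.06

Ksp = 10^(−6.01) = 9.772×10^-7
Ω = [Ca²⁺][CO3²⁻]/Ksp = (10.3×10^-3)(0.101×10^-3) / 9.772×10^-7 = 1.06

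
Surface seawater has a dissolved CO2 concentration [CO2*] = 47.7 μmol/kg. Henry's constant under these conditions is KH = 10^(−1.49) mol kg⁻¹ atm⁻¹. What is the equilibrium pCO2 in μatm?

pCO2 = 1470 μatm

KH = 10^(−1.49) = 3.236×10^-2 mol kg⁻¹ atm⁻¹
pCO2 = [CO2*]/KH = 47.7×10^-6 / 3.236×10^-2 = 1.47×10^-3 atm = 1470 μatm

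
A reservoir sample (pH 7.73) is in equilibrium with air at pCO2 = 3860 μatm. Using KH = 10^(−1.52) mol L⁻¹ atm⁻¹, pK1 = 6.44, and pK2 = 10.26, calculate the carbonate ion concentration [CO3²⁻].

[CO3²⁻] = 6.71 μmol/L

[CO2*] = KH · pCO2 = 10^(−1.52) × 3860×10^-6 = 1.166×10^-4 mol/L
α₀ = 1/(1 + K1/[H⁺] + K1K2/[H⁺]²) = 1/(1 + 10^+1.29 + 10^-1.24) = 0.04865
DIC = [CO2*]/α₀ = 1.166×10^-4 / 0.04865 = 2.396 mmol/L
[CO3²⁻] = α₂·DIC; α₂ = 0.002799, so [CO3²⁻] = 0.002799 × 2.396 = 0.00671 mmol/L = 6.71 μmol/L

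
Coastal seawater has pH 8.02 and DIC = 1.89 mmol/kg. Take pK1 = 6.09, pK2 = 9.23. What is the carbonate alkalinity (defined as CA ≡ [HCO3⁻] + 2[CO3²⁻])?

CA = [HCO3⁻] + 2[CO3²⁻] = (α₁ + 2α₂)·DIC
At pH 8.02: [H⁺]/K1 = 10^-1.93 = 0.011749, K2/[H⁺] = 10^-1.21 = 0.061660
α₁ = 1/(1 + 0.011749 + 0.061660) = 1/1.0734 = 0.9316; α₂ = α₁·K2/[H⁺] = 0.05744
α₁ + 2α₂ = 1.0465
CA = 1.0465 × 1.89 = 1.98 mmol/kg

CA = 1.98 mmol/kg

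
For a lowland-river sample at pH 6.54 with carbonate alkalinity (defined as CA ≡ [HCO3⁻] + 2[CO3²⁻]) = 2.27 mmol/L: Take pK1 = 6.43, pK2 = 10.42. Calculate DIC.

CA = [HCO3⁻] + 2[CO3²⁻] = (α₁ + 2α₂)·DIC
At pH 6.54: [H⁺]/K1 = 10^-0.11 = 0.77625, K2/[H⁺] = 10^-3.88 = 0.00013183
α₁ = 1/(1 + 0.77625 + 0.00013183) = 1/1.7764 = 0.5629; α₂ = α₁·K2/[H⁺] = 7.421×10^-5
α₁ + 2α₂ = 0.5631
DIC = CA / (α₁ + 2α₂) = 2.27 / 0.5631 = 4.03 mmol/L

DIC = 4.03 mmol/L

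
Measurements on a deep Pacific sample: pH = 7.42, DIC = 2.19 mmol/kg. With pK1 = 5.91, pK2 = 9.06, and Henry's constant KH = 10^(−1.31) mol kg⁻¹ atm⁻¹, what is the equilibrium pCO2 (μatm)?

pCO2 = 1310 μatm

α₀ = 1 / (1 + K1/[H⁺] + K1K2/[H⁺]²) = 1 / (1 + 10^+1.51 + 10^-0.13)
   = 1 / (1 + 32.359 + 0.74131) = 1/34.101 = 0.02932
[CO2*] = α₀ × DIC = 0.02932 × 2.19 = 0.06422 mmol/kg
pCO2 = [CO2*]/KH = 6.422×10^-5 / 4.898×10^-2 = 1310 μatm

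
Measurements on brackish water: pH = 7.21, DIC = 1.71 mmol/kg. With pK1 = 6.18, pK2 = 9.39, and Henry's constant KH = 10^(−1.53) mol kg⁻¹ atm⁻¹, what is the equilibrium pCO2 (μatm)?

α₀ = 1 / (1 + K1/[H⁺] + K1K2/[H⁺]²) = 1 / (1 + 10^+1.03 + 10^-1.15)
   = 1 / (1 + 10.715 + 0.070795) = 1/11.786 = 0.08485
[CO2*] = α₀ × DIC = 0.08485 × 1.71 = 0.1451 mmol/kg
pCO2 = [CO2*]/KH = 1.451×10^-4 / 2.951×10^-2 = 4920 μatm

pCO2 = 4920 μatm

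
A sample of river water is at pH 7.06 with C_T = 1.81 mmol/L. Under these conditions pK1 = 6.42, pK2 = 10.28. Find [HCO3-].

α₁ = 1 / (1 + [H⁺]/K1 + K2/[H⁺]) = 1 / (1 + 10^-0.64 + 10^-3.22)
   = 1 / (1 + 0.22909 + 0.00060256) = 1/1.2297 = 0.8132
[HCO3⁻] = α₁ × DIC = 0.8132 × 1.81 = 1.47 mmol/L

[HCO3⁻] = 1.47 mmol/L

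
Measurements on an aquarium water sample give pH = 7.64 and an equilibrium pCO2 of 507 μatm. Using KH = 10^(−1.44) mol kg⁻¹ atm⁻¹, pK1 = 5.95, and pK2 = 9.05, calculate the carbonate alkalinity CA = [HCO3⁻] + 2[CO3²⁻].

CA = 0.972 mmol/kg

[CO2*] = KH · pCO2 = 10^(−1.44) × 507×10^-6 = 1.841×10^-5 mol/kg
α₀ = 1/(1 + K1/[H⁺] + K1K2/[H⁺]²) = 1/(1 + 10^+1.69 + 10^+0.28) = 0.01927
DIC = [CO2*]/α₀ = 1.841×10^-5 / 0.01927 = 0.9551 mmol/kg
CA = (α₁ + 2α₂)·DIC = (0.9440 + 2×0.03673) × 0.9551 = 0.972 mmol/kg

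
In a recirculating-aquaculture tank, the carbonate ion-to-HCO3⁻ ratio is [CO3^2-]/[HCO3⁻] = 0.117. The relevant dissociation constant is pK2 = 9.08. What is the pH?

pH = 8.15

From K2 = [H⁺][CO3^2-]/[HCO3⁻]:  pH = pK2 + log₁₀([CO3^2-]/[HCO3⁻])
log₁₀(0.117) = -0.932
pH = 9.08 + (-0.932) = 8.15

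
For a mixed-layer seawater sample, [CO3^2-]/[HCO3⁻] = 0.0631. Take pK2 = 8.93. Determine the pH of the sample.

From K2 = [H⁺][CO3^2-]/[HCO3⁻]:  pH = pK2 + log₁₀([CO3^2-]/[HCO3⁻])
log₁₀(0.0631) = -1.200
pH = 8.93 + (-1.200) = 7.73

pH = 7.73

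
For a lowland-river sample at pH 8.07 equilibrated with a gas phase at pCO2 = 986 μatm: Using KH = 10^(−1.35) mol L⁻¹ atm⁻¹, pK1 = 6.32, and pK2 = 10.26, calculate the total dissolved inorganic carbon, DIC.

[CO2*] = KH · pCO2 = 10^(−1.35) × 986×10^-6 = 4.404×10^-5 mol/L
α₀ = 1/(1 + K1/[H⁺] + K1K2/[H⁺]²) = 1/(1 + 10^+1.75 + 10^-0.44) = 0.01736
DIC = [CO2*]/α₀ = 4.404×10^-5 / 0.01736 = 2.54 mmol/L

DIC = 2.54 mmol/L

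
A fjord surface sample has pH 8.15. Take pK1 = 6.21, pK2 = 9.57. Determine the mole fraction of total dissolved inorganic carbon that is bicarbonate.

α₁ = 1 / (1 + [H⁺]/K1 + K2/[H⁺]) = 1 / (1 + 10^-1.94 + 10^-1.42)
   = 1 / (1 + 0.011482 + 0.038019) = 1/1.0495 = 0.9528

α₁ = 0.953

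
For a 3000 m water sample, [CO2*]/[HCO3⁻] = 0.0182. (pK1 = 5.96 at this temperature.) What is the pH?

pH = 7.70

From K1 = [H⁺][HCO3⁻]/[CO2*]:  pH = pK1 − log₁₀([CO2*]/[HCO3⁻])
log₁₀(0.0182) = -1.740
pH = 5.96 − (-1.740) = 7.70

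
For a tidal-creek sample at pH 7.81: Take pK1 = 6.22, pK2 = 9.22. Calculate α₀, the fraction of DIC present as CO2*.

α₀ = 0.0241

α₀ = 1 / (1 + K1/[H⁺] + K1K2/[H⁺]²) = 1 / (1 + 10^+1.59 + 10^+0.18)
   = 1 / (1 + 38.905 + 1.5136) = 1/41.418 = 0.02414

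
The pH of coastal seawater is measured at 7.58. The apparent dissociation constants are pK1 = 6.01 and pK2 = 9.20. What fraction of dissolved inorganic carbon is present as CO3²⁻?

α₂ = 1 / (1 + [H⁺]/K2 + [H⁺]²/(K1K2)) = 1 / (1 + 10^+1.62 + 10^+0.05)
   = 1 / (1 + 41.687 + 1.1220) = 1/43.809 = 0.02283

α₂ = 0.0228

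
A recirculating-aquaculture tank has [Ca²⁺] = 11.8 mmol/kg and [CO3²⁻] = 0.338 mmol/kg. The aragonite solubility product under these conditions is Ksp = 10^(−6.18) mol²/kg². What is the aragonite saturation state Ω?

Ksp = 10^(−6.18) = 6.607×10^-7
Ω = [Ca²⁺][CO3²⁻]/Ksp = (11.8×10^-3)(0.338×10^-3) / 6.607×10^-7 = 6.04

Ω = 6.04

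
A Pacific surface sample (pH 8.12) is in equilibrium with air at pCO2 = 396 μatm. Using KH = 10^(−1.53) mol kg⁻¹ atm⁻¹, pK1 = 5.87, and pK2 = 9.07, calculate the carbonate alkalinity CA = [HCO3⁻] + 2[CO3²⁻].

[CO2*] = KH · pCO2 = 10^(−1.53) × 396×10^-6 = 1.169×10^-5 mol/kg
α₀ = 1/(1 + K1/[H⁺] + K1K2/[H⁺]²) = 1/(1 + 10^+2.25 + 10^+1.30) = 0.005031
DIC = [CO2*]/α₀ = 1.169×10^-5 / 0.005031 = 2.323 mmol/kg
CA = (α₁ + 2α₂)·DIC = (0.8946 + 2×0.1004) × 2.323 = 2.54 mmol/kg

CA = 2.54 mmol/kg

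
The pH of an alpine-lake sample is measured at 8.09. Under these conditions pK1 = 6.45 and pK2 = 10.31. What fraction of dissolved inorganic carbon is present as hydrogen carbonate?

α₁ = 0.972

α₁ = 1 / (1 + [H⁺]/K1 + K2/[H⁺]) = 1 / (1 + 10^-1.64 + 10^-2.22)
   = 1 / (1 + 0.022909 + 0.0060256) = 1/1.0289 = 0.9719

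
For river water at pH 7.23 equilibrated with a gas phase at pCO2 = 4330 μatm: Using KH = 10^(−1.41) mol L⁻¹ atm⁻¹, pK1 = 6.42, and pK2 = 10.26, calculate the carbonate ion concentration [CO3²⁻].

[CO2*] = KH · pCO2 = 10^(−1.41) × 4330×10^-6 = 1.685×10^-4 mol/L
α₀ = 1/(1 + K1/[H⁺] + K1K2/[H⁺]²) = 1/(1 + 10^+0.81 + 10^-2.22) = 0.1340
DIC = [CO2*]/α₀ = 1.685×10^-4 / 0.1340 = 1.257 mmol/L
[CO3²⁻] = α₂·DIC; α₂ = 0.0008074, so [CO3²⁻] = 0.0008074 × 1.257 = 0.00102 mmol/L = 1.02 μmol/L

[CO3²⁻] = 1.02 μmol/L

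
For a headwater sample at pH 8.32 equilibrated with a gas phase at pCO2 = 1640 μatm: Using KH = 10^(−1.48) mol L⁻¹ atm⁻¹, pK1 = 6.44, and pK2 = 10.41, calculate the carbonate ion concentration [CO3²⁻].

[CO2*] = KH · pCO2 = 10^(−1.48) × 1640×10^-6 = 5.431×10^-5 mol/L
α₀ = 1/(1 + K1/[H⁺] + K1K2/[H⁺]²) = 1/(1 + 10^+1.88 + 10^-0.21) = 0.01291
DIC = [CO2*]/α₀ = 5.431×10^-5 / 0.01291 = 4.207 mmol/L
[CO3²⁻] = α₂·DIC; α₂ = 0.007959, so [CO3²⁻] = 0.007959 × 4.207 = 0.0335 mmol/L

[CO3²⁻] = 0.0335 mmol/L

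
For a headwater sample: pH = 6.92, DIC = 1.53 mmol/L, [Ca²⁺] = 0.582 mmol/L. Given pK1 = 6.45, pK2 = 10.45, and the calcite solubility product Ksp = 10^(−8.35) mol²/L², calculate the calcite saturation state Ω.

Ω = 0.0439

α₂ = 1 / (1 + [H⁺]/K2 + [H⁺]²/(K1K2)) = 1 / (1 + 10^+3.53 + 10^+3.06)
   = 1 / (1 + 3388.4 + 1148.2) = 1/4537.6 = 0.0002204
[CO3²⁻] = α₂ × DIC = 0.0002204 × 1.53 = 0.0003372 mmol/L = 0.3372 μmol/L
Ksp = 10^(−8.35) = 4.467×10^-9
Ω = [Ca²⁺][CO3²⁻]/Ksp = (0.582×10^-3)(3.372×10^-7) / 4.467×10^-9 = 0.0439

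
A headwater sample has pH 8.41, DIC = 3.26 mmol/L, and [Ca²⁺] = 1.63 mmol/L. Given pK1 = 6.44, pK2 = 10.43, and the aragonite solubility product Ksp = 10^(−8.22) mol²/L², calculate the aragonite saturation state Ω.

α₂ = 1 / (1 + [H⁺]/K2 + [H⁺]²/(K1K2)) = 1 / (1 + 10^+2.02 + 10^+0.05)
   = 1 / (1 + 104.71 + 1.1220) = 1/106.83 = 0.009360
[CO3²⁻] = α₂ × DIC = 0.009360 × 3.26 = 0.03051 mmol/L
Ksp = 10^(−8.22) = 6.026×10^-9
Ω = [Ca²⁺][CO3²⁻]/Ksp = (1.63×10^-3)(3.051×10^-5) / 6.026×10^-9 = 8.25

Ω = 8.25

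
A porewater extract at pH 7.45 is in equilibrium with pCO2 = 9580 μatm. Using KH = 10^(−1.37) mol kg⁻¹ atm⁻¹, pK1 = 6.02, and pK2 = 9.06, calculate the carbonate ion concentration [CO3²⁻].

[CO2*] = KH · pCO2 = 10^(−1.37) × 9580×10^-6 = 4.087×10^-4 mol/kg
α₀ = 1/(1 + K1/[H⁺] + K1K2/[H⁺]²) = 1/(1 + 10^+1.43 + 10^-0.18) = 0.03499
DIC = [CO2*]/α₀ = 4.087×10^-4 / 0.03499 = 11.68 mmol/kg
[CO3²⁻] = α₂·DIC; α₂ = 0.02312, so [CO3²⁻] = 0.02312 × 11.68 = 0.270 mmol/kg

[CO3²⁻] = 0.270 mmol/kg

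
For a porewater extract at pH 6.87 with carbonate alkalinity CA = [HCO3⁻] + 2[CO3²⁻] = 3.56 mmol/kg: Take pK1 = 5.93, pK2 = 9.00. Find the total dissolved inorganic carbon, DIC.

CA = [HCO3⁻] + 2[CO3²⁻] = (α₁ + 2α₂)·DIC
At pH 6.87: [H⁺]/K1 = 10^-0.94 = 0.11482, K2/[H⁺] = 10^-2.13 = 0.0074131
α₁ = 1/(1 + 0.11482 + 0.0074131) = 1/1.1222 = 0.8911; α₂ = α₁·K2/[H⁺] = 0.006606
α₁ + 2α₂ = 0.9043
DIC = CA / (α₁ + 2α₂) = 3.56 / 0.9043 = 3.94 mmol/kg

DIC = 3.94 mmol/kg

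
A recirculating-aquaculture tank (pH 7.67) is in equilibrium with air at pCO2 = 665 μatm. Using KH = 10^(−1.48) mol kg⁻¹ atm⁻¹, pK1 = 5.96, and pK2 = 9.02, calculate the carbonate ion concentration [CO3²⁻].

[CO3²⁻] = 0.0504 mmol/kg

[CO2*] = KH · pCO2 = 10^(−1.48) × 665×10^-6 = 2.202×10^-5 mol/kg
α₀ = 1/(1 + K1/[H⁺] + K1K2/[H⁺]²) = 1/(1 + 10^+1.71 + 10^+0.36) = 0.01832
DIC = [CO2*]/α₀ = 2.202×10^-5 / 0.01832 = 1.202 mmol/kg
[CO3²⁻] = α₂·DIC; α₂ = 0.04197, so [CO3²⁻] = 0.04197 × 1.202 = 0.0504 mmol/kg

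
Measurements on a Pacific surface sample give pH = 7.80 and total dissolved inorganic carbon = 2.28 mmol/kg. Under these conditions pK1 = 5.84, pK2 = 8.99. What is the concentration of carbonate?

[CO3²⁻] = 0.137 mmol/kg

α₂ = 1 / (1 + [H⁺]/K2 + [H⁺]²/(K1K2)) = 1 / (1 + 10^+1.19 + 10^-0.77)
   = 1 / (1 + 15.488 + 0.16982) = 1/16.658 = 0.06003
[CO3²⁻] = α₂ × DIC = 0.06003 × 2.28 = 0.137 mmol/kg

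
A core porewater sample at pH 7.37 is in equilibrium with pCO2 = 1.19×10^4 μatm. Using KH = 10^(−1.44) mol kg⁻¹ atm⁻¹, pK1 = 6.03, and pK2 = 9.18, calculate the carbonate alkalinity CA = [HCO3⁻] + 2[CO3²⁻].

[CO2*] = KH · pCO2 = 10^(−1.44) × 1.19×10^4×10^-6 = 4.321×10^-4 mol/kg
α₀ = 1/(1 + K1/[H⁺] + K1K2/[H⁺]²) = 1/(1 + 10^+1.34 + 10^-0.47) = 0.04307
DIC = [CO2*]/α₀ = 4.321×10^-4 / 0.04307 = 10.03 mmol/kg
CA = (α₁ + 2α₂)·DIC = (0.9423 + 2×0.01459) × 10.03 = 9.75 mmol/kg

CA = 9.75 mmol/kg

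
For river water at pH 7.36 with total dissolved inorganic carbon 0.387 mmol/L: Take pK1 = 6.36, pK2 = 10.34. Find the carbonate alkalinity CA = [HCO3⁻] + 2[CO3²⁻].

CA = [HCO3⁻] + 2[CO3²⁻] = (α₁ + 2α₂)·DIC
At pH 7.36: [H⁺]/K1 = 10^-1.00 = 0.10000, K2/[H⁺] = 10^-2.98 = 0.0010471
α₁ = 1/(1 + 0.10000 + 0.0010471) = 1/1.1010 = 0.9082; α₂ = α₁·K2/[H⁺] = 0.0009510
α₁ + 2α₂ = 0.9101
CA = 0.9101 × 0.387 = 0.352 mmol/L

CA = 0.352 mmol/L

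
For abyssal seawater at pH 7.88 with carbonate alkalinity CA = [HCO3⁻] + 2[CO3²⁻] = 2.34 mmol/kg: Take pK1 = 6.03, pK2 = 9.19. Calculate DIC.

CA = [HCO3⁻] + 2[CO3²⁻] = (α₁ + 2α₂)·DIC
At pH 7.88: [H⁺]/K1 = 10^-1.85 = 0.014125, K2/[H⁺] = 10^-1.31 = 0.048978
α₁ = 1/(1 + 0.014125 + 0.048978) = 1/1.0631 = 0.9406; α₂ = α₁·K2/[H⁺] = 0.04607
α₁ + 2α₂ = 1.0328
DIC = CA / (α₁ + 2α₂) = 2.34 / 1.0328 = 2.27 mmol/kg

DIC = 2.27 mmol/kg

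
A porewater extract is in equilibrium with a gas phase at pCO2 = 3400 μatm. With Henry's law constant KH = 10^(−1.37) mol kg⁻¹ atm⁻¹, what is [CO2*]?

KH = 10^(−1.37) = 4.266×10^-2 mol kg⁻¹ atm⁻¹
[CO2*] = KH · pCO2 = 4.266×10^-2 × 3400×10^-6 atm = 1.45×10^-4 mol/kg

[CO2*] = 145 μmol/kg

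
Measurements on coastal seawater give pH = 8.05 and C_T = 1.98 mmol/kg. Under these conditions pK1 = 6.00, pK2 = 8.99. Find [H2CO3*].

α₀ = 1 / (1 + K1/[H⁺] + K1K2/[H⁺]²) = 1 / (1 + 10^+2.05 + 10^+1.11)
   = 1 / (1 + 112.20 + 12.882) = 1/126.08 = 0.007931
[CO2*] = α₀ × DIC = 0.007931 × 1.98 = 0.0157 mmol/kg = 15.7 μmol/kg

[CO2*] = 15.7 μmol/kg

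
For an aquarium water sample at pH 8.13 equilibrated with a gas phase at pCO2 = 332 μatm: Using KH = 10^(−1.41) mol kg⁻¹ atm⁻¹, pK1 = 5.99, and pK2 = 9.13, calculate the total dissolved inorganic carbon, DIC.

[CO2*] = KH · pCO2 = 10^(−1.41) × 332×10^-6 = 1.292×10^-5 mol/kg
α₀ = 1/(1 + K1/[H⁺] + K1K2/[H⁺]²) = 1/(1 + 10^+2.14 + 10^+1.14) = 0.006543
DIC = [CO2*]/α₀ = 1.292×10^-5 / 0.006543 = 1.97 mmol/kg

DIC = 1.97 mmol/kg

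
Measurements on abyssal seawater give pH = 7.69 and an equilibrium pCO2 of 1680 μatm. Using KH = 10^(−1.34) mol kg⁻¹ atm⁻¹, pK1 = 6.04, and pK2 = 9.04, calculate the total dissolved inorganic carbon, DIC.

DIC = 3.66 mmol/kg

[CO2*] = KH · pCO2 = 10^(−1.34) × 1680×10^-6 = 7.679×10^-5 mol/kg
α₀ = 1/(1 + K1/[H⁺] + K1K2/[H⁺]²) = 1/(1 + 10^+1.65 + 10^+0.30) = 0.02098
DIC = [CO2*]/α₀ = 7.679×10^-5 / 0.02098 = 3.66 mmol/kg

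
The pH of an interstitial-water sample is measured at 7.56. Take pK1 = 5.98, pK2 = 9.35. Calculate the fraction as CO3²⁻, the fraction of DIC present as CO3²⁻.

α₂ = 0.0156

α₂ = 1 / (1 + [H⁺]/K2 + [H⁺]²/(K1K2)) = 1 / (1 + 10^+1.79 + 10^+0.21)
   = 1 / (1 + 61.660 + 1.6218) = 1/64.281 = 0.01556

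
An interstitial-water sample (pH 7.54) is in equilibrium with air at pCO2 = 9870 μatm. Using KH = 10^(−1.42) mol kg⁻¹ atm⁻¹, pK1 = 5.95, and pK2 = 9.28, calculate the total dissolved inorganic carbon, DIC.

[CO2*] = KH · pCO2 = 10^(−1.42) × 9870×10^-6 = 3.752×10^-4 mol/kg
α₀ = 1/(1 + K1/[H⁺] + K1K2/[H⁺]²) = 1/(1 + 10^+1.59 + 10^-0.15) = 0.02462
DIC = [CO2*]/α₀ = 3.752×10^-4 / 0.02462 = 15.2 mmol/kg

DIC = 15.2 mmol/kg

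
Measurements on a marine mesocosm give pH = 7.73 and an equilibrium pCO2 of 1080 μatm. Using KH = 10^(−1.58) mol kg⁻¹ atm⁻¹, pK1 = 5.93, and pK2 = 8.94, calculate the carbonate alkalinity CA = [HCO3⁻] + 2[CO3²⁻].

[CO2*] = KH · pCO2 = 10^(−1.58) × 1080×10^-6 = 2.841×10^-5 mol/kg
α₀ = 1/(1 + K1/[H⁺] + K1K2/[H⁺]²) = 1/(1 + 10^+1.80 + 10^+0.59) = 0.01471
DIC = [CO2*]/α₀ = 2.841×10^-5 / 0.01471 = 1.931 mmol/kg
CA = (α₁ + 2α₂)·DIC = (0.9281 + 2×0.05722) × 1.931 = 2.01 mmol/kg

CA = 2.01 mmol/kg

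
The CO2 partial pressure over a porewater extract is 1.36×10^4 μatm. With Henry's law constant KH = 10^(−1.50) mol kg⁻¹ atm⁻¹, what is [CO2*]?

KH = 10^(−1.50) = 3.162×10^-2 mol kg⁻¹ atm⁻¹
[CO2*] = KH · pCO2 = 3.162×10^-2 × 1.36×10^4×10^-6 atm = 4.30×10^-4 mol/kg

[CO2*] = 430 μmol/kg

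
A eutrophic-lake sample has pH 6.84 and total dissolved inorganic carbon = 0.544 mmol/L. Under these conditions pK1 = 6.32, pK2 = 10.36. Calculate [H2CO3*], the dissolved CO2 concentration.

α₀ = 1 / (1 + K1/[H⁺] + K1K2/[H⁺]²) = 1 / (1 + 10^+0.52 + 10^-3.00)
   = 1 / (1 + 3.3113 + 0.0010000) = 1/4.3123 = 0.2319
[CO2*] = α₀ × DIC = 0.2319 × 0.544 = 0.126 mmol/L

[CO2*] = 0.126 mmol/L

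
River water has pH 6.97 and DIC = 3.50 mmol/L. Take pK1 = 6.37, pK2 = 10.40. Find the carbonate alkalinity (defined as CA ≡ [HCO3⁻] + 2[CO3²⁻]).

CA = [HCO3⁻] + 2[CO3²⁻] = (α₁ + 2α₂)·DIC
At pH 6.97: [H⁺]/K1 = 10^-0.60 = 0.25119, K2/[H⁺] = 10^-3.43 = 0.00037154
α₁ = 1/(1 + 0.25119 + 0.00037154) = 1/1.2516 = 0.7990; α₂ = α₁·K2/[H⁺] = 0.0002969
α₁ + 2α₂ = 0.7996
CA = 0.7996 × 3.50 = 2.80 mmol/L

CA = 2.80 mmol/L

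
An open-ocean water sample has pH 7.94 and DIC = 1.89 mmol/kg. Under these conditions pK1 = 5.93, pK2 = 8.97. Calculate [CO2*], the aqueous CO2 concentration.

α₀ = 1 / (1 + K1/[H⁺] + K1K2/[H⁺]²) = 1 / (1 + 10^+2.01 + 10^+0.98)
   = 1 / (1 + 102.33 + 9.5499) = 1/112.88 = 0.008859
[CO2*] = α₀ × DIC = 0.008859 × 1.89 = 0.0167 mmol/kg = 16.7 μmol/kg

[CO2*] = 16.7 μmol/kg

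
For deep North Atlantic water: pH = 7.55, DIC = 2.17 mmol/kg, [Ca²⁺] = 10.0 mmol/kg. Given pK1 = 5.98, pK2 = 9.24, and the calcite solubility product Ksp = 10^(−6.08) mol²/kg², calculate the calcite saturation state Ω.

Ω = 0.509

α₂ = 1 / (1 + [H⁺]/K2 + [H⁺]²/(K1K2)) = 1 / (1 + 10^+1.69 + 10^+0.12)
   = 1 / (1 + 48.978 + 1.3183) = 1/51.296 = 0.01949
[CO3²⁻] = α₂ × DIC = 0.01949 × 2.17 = 0.04230 mmol/kg
Ksp = 10^(−6.08) = 8.318×10^-7
Ω = [Ca²⁺][CO3²⁻]/Ksp = (10.0×10^-3)(4.230×10^-5) / 8.318×10^-7 = 0.509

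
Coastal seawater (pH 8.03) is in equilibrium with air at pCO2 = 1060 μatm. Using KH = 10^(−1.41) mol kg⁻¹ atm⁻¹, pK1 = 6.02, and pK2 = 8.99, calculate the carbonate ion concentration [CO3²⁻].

[CO3²⁻] = 0.463 mmol/kg

[CO2*] = KH · pCO2 = 10^(−1.41) × 1060×10^-6 = 4.124×10^-5 mol/kg
α₀ = 1/(1 + K1/[H⁺] + K1K2/[H⁺]²) = 1/(1 + 10^+2.01 + 10^+1.05) = 0.008730
DIC = [CO2*]/α₀ = 4.124×10^-5 / 0.008730 = 4.724 mmol/kg
[CO3²⁻] = α₂·DIC; α₂ = 0.09795, so [CO3²⁻] = 0.09795 × 4.724 = 0.463 mmol/kg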